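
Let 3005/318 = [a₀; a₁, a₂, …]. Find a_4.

7

3005 = 9·318 + 143   →  a_0 = 9
318 = 2·143 + 32   →  a_1 = 2
143 = 4·32 + 15   →  a_2 = 4
32 = 2·15 + 2   →  a_3 = 2
15 = 7·2 + 1   →  a_4 = 7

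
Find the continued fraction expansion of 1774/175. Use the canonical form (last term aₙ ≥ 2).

[10; 7, 3, 2, 3]

1774 = 10·175 + 24
175 = 7·24 + 7
24 = 3·7 + 3
7 = 2·3 + 1
3 = 3·1 + 0  (stop)
So 1774/175 = [10; 7, 3, 2, 3].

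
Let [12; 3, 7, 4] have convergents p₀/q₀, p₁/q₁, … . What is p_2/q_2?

Using pₖ = aₖpₖ₋₁ + pₖ₋₂, qₖ = aₖqₖ₋₁ + qₖ₋₂ (with p₋₁=1, p₋₂=0, q₋₁=0, q₋₂=1):
  k=0: a=12, p=12, q=1
  k=1: a=3, p=37, q=3
  k=2: a=7, p=271, q=22

271/22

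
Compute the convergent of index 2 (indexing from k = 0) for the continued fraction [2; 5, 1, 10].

Using pₖ = aₖpₖ₋₁ + pₖ₋₂, qₖ = aₖqₖ₋₁ + qₖ₋₂ (with p₋₁=1, p₋₂=0, q₋₁=0, q₋₂=1):
  k=0: a=2, p=2, q=1
  k=1: a=5, p=11, q=5
  k=2: a=1, p=13, q=6

13/6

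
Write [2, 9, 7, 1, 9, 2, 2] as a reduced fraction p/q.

7913/3751

Using pₖ = aₖpₖ₋₁ + pₖ₋₂ and qₖ = aₖqₖ₋₁ + qₖ₋₂:
  k=0: a=2, p=2, q=1
  k=1: a=9, p=19, q=9
  k=2: a=7, p=135, q=64
  k=3: a=1, p=154, q=73
  k=4: a=9, p=1521, q=721
  k=5: a=2, p=3196, q=1515
  k=6: a=2, p=7913, q=3751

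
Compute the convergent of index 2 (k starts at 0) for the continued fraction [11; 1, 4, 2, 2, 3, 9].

Using pₖ = aₖpₖ₋₁ + pₖ₋₂, qₖ = aₖqₖ₋₁ + qₖ₋₂ (with p₋₁=1, p₋₂=0, q₋₁=0, q₋₂=1):
  k=0: a=11, p=11, q=1
  k=1: a=1, p=12, q=1
  k=2: a=4, p=59, q=5

59/5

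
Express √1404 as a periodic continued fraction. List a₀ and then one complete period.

a₀ = ⌊√1404⌋ = 37.
With m₀=0, d₀=1 and mₖ₊₁ = dₖaₖ − mₖ, dₖ₊₁ = (n − mₖ₊₁²)/dₖ, aₖ₊₁ = ⌊(a₀+mₖ₊₁)/dₖ₊₁⌋:
  k=1: m=37, d=35, a=2
  k=2: m=33, d=9, a=7
  k=3: m=30, d=56, a=1
  k=4: m=26, d=13, a=4
  k=5: m=26, d=56, a=1
  k=6: m=30, d=9, a=7
  k=7: m=33, d=35, a=2
  k=8: m=37, d=1, a=74
d=1 and a=2a₀=74 at k=8, so the next step gives (m, d) = (37, 35) again — its k=1 value — and the period has length 8.

[37; 2, 7, 1, 4, 1, 7, 2, 74]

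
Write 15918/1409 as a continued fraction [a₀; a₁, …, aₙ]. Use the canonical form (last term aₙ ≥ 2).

15918 = 11·1409 + 419
1409 = 3·419 + 152
419 = 2·152 + 115
152 = 1·115 + 37
115 = 3·37 + 4
37 = 9·4 + 1
4 = 4·1 + 0  (stop)
So 15918/1409 = [11; 3, 2, 1, 3, 9, 4].

[11; 3, 2, 1, 3, 9, 4]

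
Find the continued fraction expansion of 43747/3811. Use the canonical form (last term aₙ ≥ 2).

43747 = 11×3811 + 1826
3811 = 2×1826 + 159
1826 = 11×159 + 77
159 = 2×77 + 5
77 = 15×5 + 2
5 = 2×2 + 1
2 = 2×1 + 0  (stop)
So 43747/3811 = [11; 2, 11, 2, 15, 2, 2].

[11; 2, 11, 2, 15, 2, 2]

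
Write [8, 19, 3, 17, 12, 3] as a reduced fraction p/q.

300805/37359

Using pₖ = aₖpₖ₋₁ + pₖ₋₂ and qₖ = aₖqₖ₋₁ + qₖ₋₂:
  k=0: a=8, p=8, q=1
  k=1: a=19, p=153, q=19
  k=2: a=3, p=467, q=58
  k=3: a=17, p=8092, q=1005
  k=4: a=12, p=97571, q=12118
  k=5: a=3, p=300805, q=37359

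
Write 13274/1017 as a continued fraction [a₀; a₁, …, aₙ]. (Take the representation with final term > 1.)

13274 = 13*1017 + 53
1017 = 19*53 + 10
53 = 5*10 + 3
10 = 3*3 + 1
3 = 3*1 + 0  (stop)
So 13274/1017 = [13; 19, 5, 3, 3].

[13; 19, 5, 3, 3]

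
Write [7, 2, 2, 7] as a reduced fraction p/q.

274/37

Using pₖ = aₖpₖ₋₁ + pₖ₋₂ and qₖ = aₖqₖ₋₁ + qₖ₋₂:
  k=0: a=7, p=7, q=1
  k=1: a=2, p=15, q=2
  k=2: a=2, p=37, q=5
  k=3: a=7, p=274, q=37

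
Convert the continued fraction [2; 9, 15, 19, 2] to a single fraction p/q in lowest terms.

Fold from the inside: start with 2/1.
  19 + 1/2 = 39/2
  15 + 2/39 = 587/39
  9 + 39/587 = 5322/587
  2 + 587/5322 = 11231/5322

11231/5322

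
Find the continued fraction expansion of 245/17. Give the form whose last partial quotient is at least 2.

245 = 14*17 + 7
17 = 2*7 + 3
7 = 2*3 + 1
3 = 3*1 + 0  (stop)
So 245/17 = [14; 2, 2, 3].

[14; 2, 2, 3]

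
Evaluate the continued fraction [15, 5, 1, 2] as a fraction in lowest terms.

258/17

Using pₖ = aₖpₖ₋₁ + pₖ₋₂ and qₖ = aₖqₖ₋₁ + qₖ₋₂:
  k=0: a=15, p=15, q=1
  k=1: a=5, p=76, q=5
  k=2: a=1, p=91, q=6
  k=3: a=2, p=258, q=17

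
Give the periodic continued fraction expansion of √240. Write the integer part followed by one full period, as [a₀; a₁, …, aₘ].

a₀ = ⌊√240⌋ = 15.

[15; 2, 30]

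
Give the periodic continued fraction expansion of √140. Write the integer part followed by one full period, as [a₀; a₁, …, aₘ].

a₀ = ⌊√140⌋ = 11.
With m₀=0, d₀=1 and mₖ₊₁ = dₖaₖ − mₖ, dₖ₊₁ = (n − mₖ₊₁²)/dₖ, aₖ₊₁ = ⌊(a₀+mₖ₊₁)/dₖ₊₁⌋:
  k=1: m=11, d=19, a=1
  k=2: m=8, d=4, a=4
  k=3: m=8, d=19, a=1
  k=4: m=11, d=1, a=22
d=1 and a=2a₀=22 at k=4, so the next step gives (m, d) = (11, 19) again — its k=1 value — and the period has length 4.

[11; 1, 4, 1, 22]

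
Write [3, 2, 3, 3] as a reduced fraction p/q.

Fold from the inside: start with 3/1.
  3 + 1/3 = 10/3
  2 + 3/10 = 23/10
  3 + 10/23 = 79/23

79/23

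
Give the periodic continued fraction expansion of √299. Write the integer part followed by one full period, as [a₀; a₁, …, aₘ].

a₀ = ⌊√299⌋ = 17.
With m₀=0, d₀=1 and mₖ₊₁ = dₖaₖ − mₖ, dₖ₊₁ = (n − mₖ₊₁²)/dₖ, aₖ₊₁ = ⌊(a₀+mₖ₊₁)/dₖ₊₁⌋:
  k=1: m=17, d=10, a=3
  k=2: m=13, d=13, a=2
  k=3: m=13, d=10, a=3
  k=4: m=17, d=1, a=34
d=1 and a=2a₀=34 at k=4, so the next step gives (m, d) = (17, 10) again — its k=1 value — and the period has length 4.

[17; 3, 2, 3, 34]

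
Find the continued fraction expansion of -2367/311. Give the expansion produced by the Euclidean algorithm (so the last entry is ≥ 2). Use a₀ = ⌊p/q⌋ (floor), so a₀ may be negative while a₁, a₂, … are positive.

-2367 = -8×311 + 121
311 = 2×121 + 69
121 = 1×69 + 52
69 = 1×52 + 17
52 = 3×17 + 1
17 = 17×1 + 0  (stop)
So -2367/311 = [-8; 2, 1, 1, 3, 17].

[-8; 2, 1, 1, 3, 17]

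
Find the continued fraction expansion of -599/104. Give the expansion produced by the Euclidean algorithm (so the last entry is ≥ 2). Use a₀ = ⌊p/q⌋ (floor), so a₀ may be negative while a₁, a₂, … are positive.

-599 = -6·104 + 25
104 = 4·25 + 4
25 = 6·4 + 1
4 = 4·1 + 0  (stop)
So -599/104 = [-6; 4, 6, 4].

[-6; 4, 6, 4]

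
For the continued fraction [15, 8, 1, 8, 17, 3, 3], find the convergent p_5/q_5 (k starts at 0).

Using pₖ = aₖpₖ₋₁ + pₖ₋₂, qₖ = aₖqₖ₋₁ + qₖ₋₂ (with p₋₁=1, p₋₂=0, q₋₁=0, q₋₂=1):
  k=0: a=15, p=15, q=1
  k=1: a=8, p=121, q=8
  k=2: a=1, p=136, q=9
  k=3: a=8, p=1209, q=80
  k=4: a=17, p=20689, q=1369
  k=5: a=3, p=63276, q=4187

63276/4187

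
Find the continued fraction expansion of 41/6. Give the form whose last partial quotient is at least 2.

41 = 6*6 + 5
6 = 1*5 + 1
5 = 5*1 + 0  (stop)
So 41/6 = [6; 1, 5].

[6; 1, 5]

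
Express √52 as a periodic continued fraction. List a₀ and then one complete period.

[7; 4, 1, 2, 1, 4, 14]

a₀ = ⌊√52⌋ = 7.
With m₀=0, d₀=1 and mₖ₊₁ = dₖaₖ − mₖ, dₖ₊₁ = (n − mₖ₊₁²)/dₖ, aₖ₊₁ = ⌊(a₀+mₖ₊₁)/dₖ₊₁⌋:
  k=1: m=7, d=3, a=4
  k=2: m=5, d=9, a=1
  k=3: m=4, d=4, a=2
  k=4: m=4, d=9, a=1
  k=5: m=5, d=3, a=4
  k=6: m=7, d=1, a=14
d=1 and a=2a₀=14 at k=6, so the next step gives (m, d) = (7, 3) again — its k=1 value — and the period has length 6.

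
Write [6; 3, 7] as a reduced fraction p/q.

Fold from the inside: start with 7/1.
  3 + 1/7 = 22/7
  6 + 7/22 = 139/22

139/22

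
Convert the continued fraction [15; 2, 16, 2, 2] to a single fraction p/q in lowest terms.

Fold from the inside: start with 2/1.
  2 + 1/2 = 5/2
  16 + 2/5 = 82/5
  2 + 5/82 = 169/82
  15 + 82/169 = 2617/169

2617/169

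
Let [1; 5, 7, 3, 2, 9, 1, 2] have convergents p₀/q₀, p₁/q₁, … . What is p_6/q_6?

Using pₖ = aₖpₖ₋₁ + pₖ₋₂, qₖ = aₖqₖ₋₁ + qₖ₋₂ (with p₋₁=1, p₋₂=0, q₋₁=0, q₋₂=1):
  k=0: a=1, p=1, q=1
  k=1: a=5, p=6, q=5
  k=2: a=7, p=43, q=36
  k=3: a=3, p=135, q=113
  k=4: a=2, p=313, q=262
  k=5: a=9, p=2952, q=2471
  k=6: a=1, p=3265, q=2733

3265/2733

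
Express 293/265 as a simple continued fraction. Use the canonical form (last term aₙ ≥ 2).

[1; 9, 2, 6, 2]

293 = 1*265 + 28
265 = 9*28 + 13
28 = 2*13 + 2
13 = 6*2 + 1
2 = 2*1 + 0  (stop)
So 293/265 = [1; 9, 2, 6, 2].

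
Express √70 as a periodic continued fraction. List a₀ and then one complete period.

a₀ = ⌊√70⌋ = 8.

[8; 2, 1, 2, 1, 2, 16]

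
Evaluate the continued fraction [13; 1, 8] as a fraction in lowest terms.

Using pₖ = aₖpₖ₋₁ + pₖ₋₂ and qₖ = aₖqₖ₋₁ + qₖ₋₂:
  k=0: a=13, p=13, q=1
  k=1: a=1, p=14, q=1
  k=2: a=8, p=125, q=9

125/9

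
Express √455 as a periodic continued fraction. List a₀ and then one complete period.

[21; 3, 42]

a₀ = ⌊√455⌋ = 21.
With m₀=0, d₀=1 and mₖ₊₁ = dₖaₖ − mₖ, dₖ₊₁ = (n − mₖ₊₁²)/dₖ, aₖ₊₁ = ⌊(a₀+mₖ₊₁)/dₖ₊₁⌋:
  k=1: m=21, d=14, a=3
  k=2: m=21, d=1, a=42
d=1 and a=2a₀=42 at k=2, so the next step gives (m, d) = (21, 14) again — its k=1 value — and the period has length 2.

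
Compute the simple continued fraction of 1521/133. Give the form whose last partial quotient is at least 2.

1521 = 11*133 + 58
133 = 2*58 + 17
58 = 3*17 + 7
17 = 2*7 + 3
7 = 2*3 + 1
3 = 3*1 + 0  (stop)
So 1521/133 = [11; 2, 3, 2, 2, 3].

[11; 2, 3, 2, 2, 3]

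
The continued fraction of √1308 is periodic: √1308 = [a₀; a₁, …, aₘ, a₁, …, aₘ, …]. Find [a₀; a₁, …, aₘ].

a₀ = ⌊√1308⌋ = 36.
With m₀=0, d₀=1 and mₖ₊₁ = dₖaₖ − mₖ, dₖ₊₁ = (n − mₖ₊₁²)/dₖ, aₖ₊₁ = ⌊(a₀+mₖ₊₁)/dₖ₊₁⌋:
  k=1: m=36, d=12, a=6
  k=2: m=36, d=1, a=72
d=1 and a=2a₀=72 at k=2, so the next step gives (m, d) = (36, 12) again — its k=1 value — and the period has length 2.

[36; 6, 72]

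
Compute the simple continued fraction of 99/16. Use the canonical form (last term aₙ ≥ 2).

[6; 5, 3]

99 = 6×16 + 3
16 = 5×3 + 1
3 = 3×1 + 0  (stop)
So 99/16 = [6; 5, 3].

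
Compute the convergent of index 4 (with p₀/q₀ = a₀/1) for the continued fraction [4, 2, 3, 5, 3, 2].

523/118

Using pₖ = aₖpₖ₋₁ + pₖ₋₂, qₖ = aₖqₖ₋₁ + qₖ₋₂ (with p₋₁=1, p₋₂=0, q₋₁=0, q₋₂=1):
  k=0: a=4, p=4, q=1
  k=1: a=2, p=9, q=2
  k=2: a=3, p=31, q=7
  k=3: a=5, p=164, q=37
  k=4: a=3, p=523, q=118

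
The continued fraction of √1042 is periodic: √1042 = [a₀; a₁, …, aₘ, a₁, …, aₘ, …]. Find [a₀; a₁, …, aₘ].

a₀ = ⌊√1042⌋ = 32.
With m₀=0, d₀=1 and mₖ₊₁ = dₖaₖ − mₖ, dₖ₊₁ = (n − mₖ₊₁²)/dₖ, aₖ₊₁ = ⌊(a₀+mₖ₊₁)/dₖ₊₁⌋:
  k=1: m=32, d=18, a=3
  k=2: m=22, d=31, a=1
  k=3: m=9, d=31, a=1
  k=4: m=22, d=18, a=3
  k=5: m=32, d=1, a=64
d=1 and a=2a₀=64 at k=5, so the next step gives (m, d) = (32, 18) again — its k=1 value — and the period has length 5.

[32; 3, 1, 1, 3, 64]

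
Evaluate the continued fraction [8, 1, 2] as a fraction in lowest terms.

26/3

Fold from the inside: start with 2/1.
  1 + 1/2 = 3/2
  8 + 2/3 = 26/3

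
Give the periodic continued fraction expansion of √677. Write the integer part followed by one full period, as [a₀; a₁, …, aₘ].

[26; 52]

a₀ = ⌊√677⌋ = 26.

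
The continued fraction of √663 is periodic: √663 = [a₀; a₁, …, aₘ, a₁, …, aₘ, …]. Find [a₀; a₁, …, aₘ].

[25; 1, 2, 1, 50]

a₀ = ⌊√663⌋ = 25.
With m₀=0, d₀=1 and mₖ₊₁ = dₖaₖ − mₖ, dₖ₊₁ = (n − mₖ₊₁²)/dₖ, aₖ₊₁ = ⌊(a₀+mₖ₊₁)/dₖ₊₁⌋:
  k=1: m=25, d=38, a=1
  k=2: m=13, d=13, a=2
  k=3: m=13, d=38, a=1
  k=4: m=25, d=1, a=50
d=1 and a=2a₀=50 at k=4, so the next step gives (m, d) = (25, 38) again — its k=1 value — and the period has length 4.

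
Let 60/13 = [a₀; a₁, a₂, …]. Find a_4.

1

60 = 4·13 + 8   →  a_0 = 4
13 = 1·8 + 5   →  a_1 = 1
8 = 1·5 + 3   →  a_2 = 1
5 = 1·3 + 2   →  a_3 = 1
3 = 1·2 + 1   →  a_4 = 1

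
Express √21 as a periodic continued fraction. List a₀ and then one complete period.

[4; 1, 1, 2, 1, 1, 8]

a₀ = ⌊√21⌋ = 4.
With m₀=0, d₀=1 and mₖ₊₁ = dₖaₖ − mₖ, dₖ₊₁ = (n − mₖ₊₁²)/dₖ, aₖ₊₁ = ⌊(a₀+mₖ₊₁)/dₖ₊₁⌋:
  k=1: m=4, d=5, a=1
  k=2: m=1, d=4, a=1
  k=3: m=3, d=3, a=2
  k=4: m=3, d=4, a=1
  k=5: m=1, d=5, a=1
  k=6: m=4, d=1, a=8
d=1 and a=2a₀=8 at k=6, so the next step gives (m, d) = (4, 5) again — its k=1 value — and the period has length 6.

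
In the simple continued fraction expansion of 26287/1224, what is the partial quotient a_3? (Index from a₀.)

26287 = 21·1224 + 583   →  a_0 = 21
1224 = 2·583 + 58   →  a_1 = 2
583 = 10·58 + 3   →  a_2 = 10
58 = 19·3 + 1   →  a_3 = 19

19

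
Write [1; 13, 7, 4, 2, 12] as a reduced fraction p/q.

Fold from the inside: start with 12/1.
  2 + 1/12 = 25/12
  4 + 12/25 = 112/25
  7 + 25/112 = 809/112
  13 + 112/809 = 10629/809
  1 + 809/10629 = 11438/10629

11438/10629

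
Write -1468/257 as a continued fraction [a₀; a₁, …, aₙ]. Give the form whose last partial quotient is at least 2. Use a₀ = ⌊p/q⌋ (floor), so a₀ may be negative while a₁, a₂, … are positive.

[-6; 3, 2, 8, 1, 3]

-1468 = -6×257 + 74
257 = 3×74 + 35
74 = 2×35 + 4
35 = 8×4 + 3
4 = 1×3 + 1
3 = 3×1 + 0  (stop)
So -1468/257 = [-6; 3, 2, 8, 1, 3].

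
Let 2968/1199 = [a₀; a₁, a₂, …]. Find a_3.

1

2968 = 2·1199 + 570   →  a_0 = 2
1199 = 2·570 + 59   →  a_1 = 2
570 = 9·59 + 39   →  a_2 = 9
59 = 1·39 + 20   →  a_3 = 1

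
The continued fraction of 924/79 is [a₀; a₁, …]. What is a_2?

924 = 11·79 + 55   →  a_0 = 11
79 = 1·55 + 24   →  a_1 = 1
55 = 2·24 + 7   →  a_2 = 2

2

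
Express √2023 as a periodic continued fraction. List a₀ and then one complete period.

a₀ = ⌊√2023⌋ = 44.

[44; 1, 43, 1, 88]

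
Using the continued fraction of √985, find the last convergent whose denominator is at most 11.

√985 = [31; 2, 1, 1, 2, 62, …] (period length 5).
Convergents:
  p_0/q_0 = 31/1
  p_1/q_1 = 63/2
  p_2/q_2 = 94/3
  p_3/q_3 = 157/5
  p_4/q_4 = 408/13
q_3 = 5 ≤ 11 < 13 = q_4, so the answer is 157/5.

157/5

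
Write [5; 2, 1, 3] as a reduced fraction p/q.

Fold from the inside: start with 3/1.
  1 + 1/3 = 4/3
  2 + 3/4 = 11/4
  5 + 4/11 = 59/11

59/11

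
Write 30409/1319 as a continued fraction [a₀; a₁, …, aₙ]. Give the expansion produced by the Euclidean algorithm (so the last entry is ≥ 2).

30409 = 23*1319 + 72
1319 = 18*72 + 23
72 = 3*23 + 3
23 = 7*3 + 2
3 = 1*2 + 1
2 = 2*1 + 0  (stop)
So 30409/1319 = [23; 18, 3, 7, 1, 2].

[23; 18, 3, 7, 1, 2]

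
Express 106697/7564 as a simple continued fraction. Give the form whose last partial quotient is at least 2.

[14; 9, 2, 3, 1, 9, 9]

106697 = 14·7564 + 801
7564 = 9·801 + 355
801 = 2·355 + 91
355 = 3·91 + 82
91 = 1·82 + 9
82 = 9·9 + 1
9 = 9·1 + 0  (stop)
So 106697/7564 = [14; 9, 2, 3, 1, 9, 9].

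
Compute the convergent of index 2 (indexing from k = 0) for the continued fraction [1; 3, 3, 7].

Using pₖ = aₖpₖ₋₁ + pₖ₋₂, qₖ = aₖqₖ₋₁ + qₖ₋₂ (with p₋₁=1, p₋₂=0, q₋₁=0, q₋₂=1):
  k=0: a=1, p=1, q=1
  k=1: a=3, p=4, q=3
  k=2: a=3, p=13, q=10

13/10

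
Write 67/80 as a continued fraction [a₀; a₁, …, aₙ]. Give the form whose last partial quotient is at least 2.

[0; 1, 5, 6, 2]

67 = 0*80 + 67
80 = 1*67 + 13
67 = 5*13 + 2
13 = 6*2 + 1
2 = 2*1 + 0  (stop)
So 67/80 = [0; 1, 5, 6, 2].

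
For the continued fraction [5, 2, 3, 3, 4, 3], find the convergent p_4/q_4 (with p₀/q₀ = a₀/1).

Using pₖ = aₖpₖ₋₁ + pₖ₋₂, qₖ = aₖqₖ₋₁ + qₖ₋₂ (with p₋₁=1, p₋₂=0, q₋₁=0, q₋₂=1):
  k=0: a=5, p=5, q=1
  k=1: a=2, p=11, q=2
  k=2: a=3, p=38, q=7
  k=3: a=3, p=125, q=23
  k=4: a=4, p=538, q=99

538/99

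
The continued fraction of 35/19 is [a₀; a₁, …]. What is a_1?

35 = 1·19 + 16   →  a_0 = 1
19 = 1·16 + 3   →  a_1 = 1

1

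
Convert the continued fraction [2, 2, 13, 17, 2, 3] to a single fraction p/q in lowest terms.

Fold from the inside: start with 3/1.
  2 + 1/3 = 7/3
  17 + 3/7 = 122/7
  13 + 7/122 = 1593/122
  2 + 122/1593 = 3308/1593
  2 + 1593/3308 = 8209/3308

8209/3308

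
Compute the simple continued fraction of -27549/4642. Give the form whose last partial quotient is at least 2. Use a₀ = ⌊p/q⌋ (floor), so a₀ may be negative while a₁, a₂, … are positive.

-27549 = -6*4642 + 303
4642 = 15*303 + 97
303 = 3*97 + 12
97 = 8*12 + 1
12 = 12*1 + 0  (stop)
So -27549/4642 = [-6; 15, 3, 8, 12].

[-6; 15, 3, 8, 12]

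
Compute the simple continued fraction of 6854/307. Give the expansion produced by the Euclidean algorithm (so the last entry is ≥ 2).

6854 = 22×307 + 100
307 = 3×100 + 7
100 = 14×7 + 2
7 = 3×2 + 1
2 = 2×1 + 0  (stop)
So 6854/307 = [22; 3, 14, 3, 2].

[22; 3, 14, 3, 2]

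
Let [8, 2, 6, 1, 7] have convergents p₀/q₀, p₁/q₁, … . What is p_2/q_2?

Using pₖ = aₖpₖ₋₁ + pₖ₋₂, qₖ = aₖqₖ₋₁ + qₖ₋₂ (with p₋₁=1, p₋₂=0, q₋₁=0, q₋₂=1):
  k=0: a=8, p=8, q=1
  k=1: a=2, p=17, q=2
  k=2: a=6, p=110, q=13

110/13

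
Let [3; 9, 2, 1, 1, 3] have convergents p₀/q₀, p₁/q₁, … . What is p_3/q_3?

Using pₖ = aₖpₖ₋₁ + pₖ₋₂, qₖ = aₖqₖ₋₁ + qₖ₋₂ (with p₋₁=1, p₋₂=0, q₋₁=0, q₋₂=1):
  k=0: a=3, p=3, q=1
  k=1: a=9, p=28, q=9
  k=2: a=2, p=59, q=19
  k=3: a=1, p=87, q=28

87/28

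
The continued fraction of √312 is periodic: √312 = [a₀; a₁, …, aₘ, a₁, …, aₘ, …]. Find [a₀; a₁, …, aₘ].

a₀ = ⌊√312⌋ = 17.
With m₀=0, d₀=1 and mₖ₊₁ = dₖaₖ − mₖ, dₖ₊₁ = (n − mₖ₊₁²)/dₖ, aₖ₊₁ = ⌊(a₀+mₖ₊₁)/dₖ₊₁⌋:
  k=1: m=17, d=23, a=1
  k=2: m=6, d=12, a=1
  k=3: m=6, d=23, a=1
  k=4: m=17, d=1, a=34
d=1 and a=2a₀=34 at k=4, so the next step gives (m, d) = (17, 23) again — its k=1 value — and the period has length 4.

[17; 1, 1, 1, 34]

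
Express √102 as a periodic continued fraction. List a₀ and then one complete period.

a₀ = ⌊√102⌋ = 10.
With m₀=0, d₀=1 and mₖ₊₁ = dₖaₖ − mₖ, dₖ₊₁ = (n − mₖ₊₁²)/dₖ, aₖ₊₁ = ⌊(a₀+mₖ₊₁)/dₖ₊₁⌋:
  k=1: m=10, d=2, a=10
  k=2: m=10, d=1, a=20
d=1 and a=2a₀=20 at k=2, so the next step gives (m, d) = (10, 2) again — its k=1 value — and the period has length 2.

[10; 10, 20]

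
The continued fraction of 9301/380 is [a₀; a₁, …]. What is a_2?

10

9301 = 24·380 + 181   →  a_0 = 24
380 = 2·181 + 18   →  a_1 = 2
181 = 10·18 + 1   →  a_2 = 10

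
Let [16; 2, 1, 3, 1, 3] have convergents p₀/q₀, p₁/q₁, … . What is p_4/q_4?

Using pₖ = aₖpₖ₋₁ + pₖ₋₂, qₖ = aₖqₖ₋₁ + qₖ₋₂ (with p₋₁=1, p₋₂=0, q₋₁=0, q₋₂=1):
  k=0: a=16, p=16, q=1
  k=1: a=2, p=33, q=2
  k=2: a=1, p=49, q=3
  k=3: a=3, p=180, q=11
  k=4: a=1, p=229, q=14

229/14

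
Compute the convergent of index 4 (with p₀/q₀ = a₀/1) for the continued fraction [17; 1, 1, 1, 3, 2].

194/11

Using pₖ = aₖpₖ₋₁ + pₖ₋₂, qₖ = aₖqₖ₋₁ + qₖ₋₂ (with p₋₁=1, p₋₂=0, q₋₁=0, q₋₂=1):
  k=0: a=17, p=17, q=1
  k=1: a=1, p=18, q=1
  k=2: a=1, p=35, q=2
  k=3: a=1, p=53, q=3
  k=4: a=3, p=194, q=11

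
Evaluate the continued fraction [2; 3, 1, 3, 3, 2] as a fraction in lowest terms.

Fold from the inside: start with 2/1.
  3 + 1/2 = 7/2
  3 + 2/7 = 23/7
  1 + 7/23 = 30/23
  3 + 23/30 = 113/30
  2 + 30/113 = 256/113

256/113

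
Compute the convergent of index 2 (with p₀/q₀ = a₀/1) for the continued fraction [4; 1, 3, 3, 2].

19/4

Using pₖ = aₖpₖ₋₁ + pₖ₋₂, qₖ = aₖqₖ₋₁ + qₖ₋₂ (with p₋₁=1, p₋₂=0, q₋₁=0, q₋₂=1):
  k=0: a=4, p=4, q=1
  k=1: a=1, p=5, q=1
  k=2: a=3, p=19, q=4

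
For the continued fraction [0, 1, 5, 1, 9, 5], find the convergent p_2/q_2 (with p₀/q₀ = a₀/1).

5/6

Using pₖ = aₖpₖ₋₁ + pₖ₋₂, qₖ = aₖqₖ₋₁ + qₖ₋₂ (with p₋₁=1, p₋₂=0, q₋₁=0, q₋₂=1):
  k=0: a=0, p=0, q=1
  k=1: a=1, p=1, q=1
  k=2: a=5, p=5, q=6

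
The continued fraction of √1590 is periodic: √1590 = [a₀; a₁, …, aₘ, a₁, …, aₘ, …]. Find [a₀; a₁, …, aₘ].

[39; 1, 6, 1, 78]

a₀ = ⌊√1590⌋ = 39.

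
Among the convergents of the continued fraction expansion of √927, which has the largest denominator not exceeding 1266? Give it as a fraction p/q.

√927 = [30; 2, 4, 5, 3, 5, 4, 2, 60, …] (period length 8).
Convergents:
  p_0/q_0 = 30/1
  p_1/q_1 = 61/2
  p_2/q_2 = 274/9
  p_3/q_3 = 1431/47
  p_4/q_4 = 4567/150
  p_5/q_5 = 24266/797
  p_6/q_6 = 101631/3338
q_5 = 797 ≤ 1266 < 3338 = q_6, so the answer is 24266/797.

24266/797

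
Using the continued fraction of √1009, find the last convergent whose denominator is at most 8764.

137192/4319

√1009 = [31; 1, 3, 3, 1, 62, …] (period length 5).
Convergents:
  p_0/q_0 = 31/1
  p_1/q_1 = 32/1
  p_2/q_2 = 127/4
  p_3/q_3 = 413/13
  p_4/q_4 = 540/17
  p_5/q_5 = 33893/1067
  p_6/q_6 = 34433/1084
  p_7/q_7 = 137192/4319
  p_8/q_8 = 446009/14041
q_7 = 4319 ≤ 8764 < 14041 = q_8, so the answer is 137192/4319.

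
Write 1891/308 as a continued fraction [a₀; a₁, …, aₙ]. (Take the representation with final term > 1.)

1891 = 6·308 + 43
308 = 7·43 + 7
43 = 6·7 + 1
7 = 7·1 + 0  (stop)
So 1891/308 = [6; 7, 6, 7].

[6; 7, 6, 7]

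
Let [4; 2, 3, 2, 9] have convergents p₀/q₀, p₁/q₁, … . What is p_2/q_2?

Using pₖ = aₖpₖ₋₁ + pₖ₋₂, qₖ = aₖqₖ₋₁ + qₖ₋₂ (with p₋₁=1, p₋₂=0, q₋₁=0, q₋₂=1):
  k=0: a=4, p=4, q=1
  k=1: a=2, p=9, q=2
  k=2: a=3, p=31, q=7

31/7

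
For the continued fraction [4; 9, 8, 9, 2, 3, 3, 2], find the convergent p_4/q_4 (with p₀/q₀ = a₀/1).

5774/1405

Using pₖ = aₖpₖ₋₁ + pₖ₋₂, qₖ = aₖqₖ₋₁ + qₖ₋₂ (with p₋₁=1, p₋₂=0, q₋₁=0, q₋₂=1):
  k=0: a=4, p=4, q=1
  k=1: a=9, p=37, q=9
  k=2: a=8, p=300, q=73
  k=3: a=9, p=2737, q=666
  k=4: a=2, p=5774, q=1405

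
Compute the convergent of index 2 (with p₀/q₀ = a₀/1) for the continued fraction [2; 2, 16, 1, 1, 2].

Using pₖ = aₖpₖ₋₁ + pₖ₋₂, qₖ = aₖqₖ₋₁ + qₖ₋₂ (with p₋₁=1, p₋₂=0, q₋₁=0, q₋₂=1):
  k=0: a=2, p=2, q=1
  k=1: a=2, p=5, q=2
  k=2: a=16, p=82, q=33

82/33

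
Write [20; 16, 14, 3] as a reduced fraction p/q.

13863/691

Using pₖ = aₖpₖ₋₁ + pₖ₋₂ and qₖ = aₖqₖ₋₁ + qₖ₋₂:
  k=0: a=20, p=20, q=1
  k=1: a=16, p=321, q=16
  k=2: a=14, p=4514, q=225
  k=3: a=3, p=13863, q=691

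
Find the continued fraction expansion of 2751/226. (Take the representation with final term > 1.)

2751 = 12·226 + 39
226 = 5·39 + 31
39 = 1·31 + 8
31 = 3·8 + 7
8 = 1·7 + 1
7 = 7·1 + 0  (stop)
So 2751/226 = [12; 5, 1, 3, 1, 7].

[12; 5, 1, 3, 1, 7]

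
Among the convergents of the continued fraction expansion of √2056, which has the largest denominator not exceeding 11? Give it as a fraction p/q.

136/3

√2056 = [45; 2, 1, 10, 1, 2, 90, …] (period length 6).
Convergents:
  p_0/q_0 = 45/1
  p_1/q_1 = 91/2
  p_2/q_2 = 136/3
  p_3/q_3 = 1451/32
q_2 = 3 ≤ 11 < 32 = q_3, so the answer is 136/3.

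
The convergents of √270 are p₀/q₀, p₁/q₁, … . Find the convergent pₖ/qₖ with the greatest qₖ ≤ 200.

2284/139

√270 = [16; 2, 3, 6, 3, 2, 32, …] (period length 6).
Convergents:
  p_0/q_0 = 16/1
  p_1/q_1 = 33/2
  p_2/q_2 = 115/7
  p_3/q_3 = 723/44
  p_4/q_4 = 2284/139
  p_5/q_5 = 5291/322
q_4 = 139 ≤ 200 < 322 = q_5, so the answer is 2284/139.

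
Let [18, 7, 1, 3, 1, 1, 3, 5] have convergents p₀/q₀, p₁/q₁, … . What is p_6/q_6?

4514/249

Using pₖ = aₖpₖ₋₁ + pₖ₋₂, qₖ = aₖqₖ₋₁ + qₖ₋₂ (with p₋₁=1, p₋₂=0, q₋₁=0, q₋₂=1):
  k=0: a=18, p=18, q=1
  k=1: a=7, p=127, q=7
  k=2: a=1, p=145, q=8
  k=3: a=3, p=562, q=31
  k=4: a=1, p=707, q=39
  k=5: a=1, p=1269, q=70
  k=6: a=3, p=4514, q=249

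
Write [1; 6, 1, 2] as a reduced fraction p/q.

23/20

Fold from the inside: start with 2/1.
  1 + 1/2 = 3/2
  6 + 2/3 = 20/3
  1 + 3/20 = 23/20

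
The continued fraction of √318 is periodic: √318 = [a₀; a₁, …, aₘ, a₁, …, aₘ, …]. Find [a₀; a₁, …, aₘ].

[17; 1, 4, 1, 34]

a₀ = ⌊√318⌋ = 17.
With m₀=0, d₀=1 and mₖ₊₁ = dₖaₖ − mₖ, dₖ₊₁ = (n − mₖ₊₁²)/dₖ, aₖ₊₁ = ⌊(a₀+mₖ₊₁)/dₖ₊₁⌋:
  k=1: m=17, d=29, a=1
  k=2: m=12, d=6, a=4
  k=3: m=12, d=29, a=1
  k=4: m=17, d=1, a=34
d=1 and a=2a₀=34 at k=4, so the next step gives (m, d) = (17, 29) again — its k=1 value — and the period has length 4.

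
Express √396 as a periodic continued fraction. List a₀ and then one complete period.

[19; 1, 8, 1, 38]

a₀ = ⌊√396⌋ = 19.
With m₀=0, d₀=1 and mₖ₊₁ = dₖaₖ − mₖ, dₖ₊₁ = (n − mₖ₊₁²)/dₖ, aₖ₊₁ = ⌊(a₀+mₖ₊₁)/dₖ₊₁⌋:
  k=1: m=19, d=35, a=1
  k=2: m=16, d=4, a=8
  k=3: m=16, d=35, a=1
  k=4: m=19, d=1, a=38
d=1 and a=2a₀=38 at k=4, so the next step gives (m, d) = (19, 35) again — its k=1 value — and the period has length 4.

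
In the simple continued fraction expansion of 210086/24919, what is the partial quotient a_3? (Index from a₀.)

210086 = 8·24919 + 10734   →  a_0 = 8
24919 = 2·10734 + 3451   →  a_1 = 2
10734 = 3·3451 + 381   →  a_2 = 3
3451 = 9·381 + 22   →  a_3 = 9

9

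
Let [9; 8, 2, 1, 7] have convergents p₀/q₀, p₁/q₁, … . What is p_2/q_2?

Using pₖ = aₖpₖ₋₁ + pₖ₋₂, qₖ = aₖqₖ₋₁ + qₖ₋₂ (with p₋₁=1, p₋₂=0, q₋₁=0, q₋₂=1):
  k=0: a=9, p=9, q=1
  k=1: a=8, p=73, q=8
  k=2: a=2, p=155, q=17

155/17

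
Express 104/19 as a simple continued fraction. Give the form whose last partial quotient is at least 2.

[5; 2, 9]

104 = 5×19 + 9
19 = 2×9 + 1
9 = 9×1 + 0  (stop)
So 104/19 = [5; 2, 9].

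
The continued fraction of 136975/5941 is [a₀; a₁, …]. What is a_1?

17

136975 = 23·5941 + 332   →  a_0 = 23
5941 = 17·332 + 297   →  a_1 = 17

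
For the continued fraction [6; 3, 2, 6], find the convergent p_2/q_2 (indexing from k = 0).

Using pₖ = aₖpₖ₋₁ + pₖ₋₂, qₖ = aₖqₖ₋₁ + qₖ₋₂ (with p₋₁=1, p₋₂=0, q₋₁=0, q₋₂=1):
  k=0: a=6, p=6, q=1
  k=1: a=3, p=19, q=3
  k=2: a=2, p=44, q=7

44/7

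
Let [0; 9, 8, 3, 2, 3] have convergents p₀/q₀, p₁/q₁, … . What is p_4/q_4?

Using pₖ = aₖpₖ₋₁ + pₖ₋₂, qₖ = aₖqₖ₋₁ + qₖ₋₂ (with p₋₁=1, p₋₂=0, q₋₁=0, q₋₂=1):
  k=0: a=0, p=0, q=1
  k=1: a=9, p=1, q=9
  k=2: a=8, p=8, q=73
  k=3: a=3, p=25, q=228
  k=4: a=2, p=58, q=529

58/529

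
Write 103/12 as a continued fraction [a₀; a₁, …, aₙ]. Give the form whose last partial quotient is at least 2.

[8; 1, 1, 2, 2]

103 = 8*12 + 7
12 = 1*7 + 5
7 = 1*5 + 2
5 = 2*2 + 1
2 = 2*1 + 0  (stop)
So 103/12 = [8; 1, 1, 2, 2].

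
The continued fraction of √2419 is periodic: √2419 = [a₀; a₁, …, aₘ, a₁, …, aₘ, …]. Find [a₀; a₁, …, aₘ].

a₀ = ⌊√2419⌋ = 49.

[49; 5, 2, 5, 98]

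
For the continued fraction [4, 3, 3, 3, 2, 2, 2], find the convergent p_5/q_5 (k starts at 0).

Using pₖ = aₖpₖ₋₁ + pₖ₋₂, qₖ = aₖqₖ₋₁ + qₖ₋₂ (with p₋₁=1, p₋₂=0, q₋₁=0, q₋₂=1):
  k=0: a=4, p=4, q=1
  k=1: a=3, p=13, q=3
  k=2: a=3, p=43, q=10
  k=3: a=3, p=142, q=33
  k=4: a=2, p=327, q=76
  k=5: a=2, p=796, q=185

796/185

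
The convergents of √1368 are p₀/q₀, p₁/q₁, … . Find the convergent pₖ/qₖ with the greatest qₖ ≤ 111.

√1368 = [36; 1, 72, …] (period length 2).
Convergents:
  p_0/q_0 = 36/1
  p_1/q_1 = 37/1
  p_2/q_2 = 2700/73
  p_3/q_3 = 2737/74
  p_4/q_4 = 199764/5401
q_3 = 74 ≤ 111 < 5401 = q_4, so the answer is 2737/74.

2737/74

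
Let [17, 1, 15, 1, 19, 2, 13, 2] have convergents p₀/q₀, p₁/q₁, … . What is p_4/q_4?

6082/339

Using pₖ = aₖpₖ₋₁ + pₖ₋₂, qₖ = aₖqₖ₋₁ + qₖ₋₂ (with p₋₁=1, p₋₂=0, q₋₁=0, q₋₂=1):
  k=0: a=17, p=17, q=1
  k=1: a=1, p=18, q=1
  k=2: a=15, p=287, q=16
  k=3: a=1, p=305, q=17
  k=4: a=19, p=6082, q=339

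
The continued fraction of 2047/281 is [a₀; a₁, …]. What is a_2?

2047 = 7·281 + 80   →  a_0 = 7
281 = 3·80 + 41   →  a_1 = 3
80 = 1·41 + 39   →  a_2 = 1

1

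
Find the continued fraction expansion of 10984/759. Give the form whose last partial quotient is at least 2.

10984 = 14*759 + 358
759 = 2*358 + 43
358 = 8*43 + 14
43 = 3*14 + 1
14 = 14*1 + 0  (stop)
So 10984/759 = [14; 2, 8, 3, 14].

[14; 2, 8, 3, 14]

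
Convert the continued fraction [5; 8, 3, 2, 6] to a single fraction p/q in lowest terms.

1910/373

Using pₖ = aₖpₖ₋₁ + pₖ₋₂ and qₖ = aₖqₖ₋₁ + qₖ₋₂:
  k=0: a=5, p=5, q=1
  k=1: a=8, p=41, q=8
  k=2: a=3, p=128, q=25
  k=3: a=2, p=297, q=58
  k=4: a=6, p=1910, q=373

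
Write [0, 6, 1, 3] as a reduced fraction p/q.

Using pₖ = aₖpₖ₋₁ + pₖ₋₂ and qₖ = aₖqₖ₋₁ + qₖ₋₂:
  k=0: a=0, p=0, q=1
  k=1: a=6, p=1, q=6
  k=2: a=1, p=1, q=7
  k=3: a=3, p=4, q=27

4/27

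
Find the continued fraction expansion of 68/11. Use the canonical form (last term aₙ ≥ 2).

[6; 5, 2]

68 = 6*11 + 2
11 = 5*2 + 1
2 = 2*1 + 0  (stop)
So 68/11 = [6; 5, 2].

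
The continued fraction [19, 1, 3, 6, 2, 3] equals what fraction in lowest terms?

Fold from the inside: start with 3/1.
  2 + 1/3 = 7/3
  6 + 3/7 = 45/7
  3 + 7/45 = 142/45
  1 + 45/142 = 187/142
  19 + 142/187 = 3695/187

3695/187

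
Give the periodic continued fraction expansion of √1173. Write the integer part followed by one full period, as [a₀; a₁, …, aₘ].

[34; 4, 68]

a₀ = ⌊√1173⌋ = 34.
With m₀=0, d₀=1 and mₖ₊₁ = dₖaₖ − mₖ, dₖ₊₁ = (n − mₖ₊₁²)/dₖ, aₖ₊₁ = ⌊(a₀+mₖ₊₁)/dₖ₊₁⌋:
  k=1: m=34, d=17, a=4
  k=2: m=34, d=1, a=68
d=1 and a=2a₀=68 at k=2, so the next step gives (m, d) = (34, 17) again — its k=1 value — and the period has length 2.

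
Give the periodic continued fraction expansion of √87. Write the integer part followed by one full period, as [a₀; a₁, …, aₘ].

[9; 3, 18]

a₀ = ⌊√87⌋ = 9.
With m₀=0, d₀=1 and mₖ₊₁ = dₖaₖ − mₖ, dₖ₊₁ = (n − mₖ₊₁²)/dₖ, aₖ₊₁ = ⌊(a₀+mₖ₊₁)/dₖ₊₁⌋:
  k=1: m=9, d=6, a=3
  k=2: m=9, d=1, a=18
d=1 and a=2a₀=18 at k=2, so the next step gives (m, d) = (9, 6) again — its k=1 value — and the period has length 2.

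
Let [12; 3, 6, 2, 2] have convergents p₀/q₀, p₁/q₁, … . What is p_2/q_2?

Using pₖ = aₖpₖ₋₁ + pₖ₋₂, qₖ = aₖqₖ₋₁ + qₖ₋₂ (with p₋₁=1, p₋₂=0, q₋₁=0, q₋₂=1):
  k=0: a=12, p=12, q=1
  k=1: a=3, p=37, q=3
  k=2: a=6, p=234, q=19

234/19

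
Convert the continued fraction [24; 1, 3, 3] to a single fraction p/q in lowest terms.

Fold from the inside: start with 3/1.
  3 + 1/3 = 10/3
  1 + 3/10 = 13/10
  24 + 10/13 = 322/13

322/13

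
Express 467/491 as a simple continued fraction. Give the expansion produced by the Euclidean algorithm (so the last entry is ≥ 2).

[0; 1, 19, 2, 5, 2]

467 = 0*491 + 467
491 = 1*467 + 24
467 = 19*24 + 11
24 = 2*11 + 2
11 = 5*2 + 1
2 = 2*1 + 0  (stop)
So 467/491 = [0; 1, 19, 2, 5, 2].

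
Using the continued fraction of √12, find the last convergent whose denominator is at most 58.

97/28

√12 = [3; 2, 6, …] (period length 2).
Convergents:
  p_0/q_0 = 3/1
  p_1/q_1 = 7/2
  p_2/q_2 = 45/13
  p_3/q_3 = 97/28
  p_4/q_4 = 627/181
q_3 = 28 ≤ 58 < 181 = q_4, so the answer is 97/28.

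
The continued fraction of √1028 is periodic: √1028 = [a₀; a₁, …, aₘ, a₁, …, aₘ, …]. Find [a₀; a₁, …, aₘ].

[32; 16, 64]

a₀ = ⌊√1028⌋ = 32.
With m₀=0, d₀=1 and mₖ₊₁ = dₖaₖ − mₖ, dₖ₊₁ = (n − mₖ₊₁²)/dₖ, aₖ₊₁ = ⌊(a₀+mₖ₊₁)/dₖ₊₁⌋:
  k=1: m=32, d=4, a=16
  k=2: m=32, d=1, a=64
d=1 and a=2a₀=64 at k=2, so the next step gives (m, d) = (32, 4) again — its k=1 value — and the period has length 2.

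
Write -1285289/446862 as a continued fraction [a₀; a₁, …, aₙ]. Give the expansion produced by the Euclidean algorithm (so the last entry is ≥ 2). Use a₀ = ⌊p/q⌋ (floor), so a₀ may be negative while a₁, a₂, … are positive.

-1285289 = -3·446862 + 55297
446862 = 8·55297 + 4486
55297 = 12·4486 + 1465
4486 = 3·1465 + 91
1465 = 16·91 + 9
91 = 10·9 + 1
9 = 9·1 + 0  (stop)
So -1285289/446862 = [-3; 8, 12, 3, 16, 10, 9].

[-3; 8, 12, 3, 16, 10, 9]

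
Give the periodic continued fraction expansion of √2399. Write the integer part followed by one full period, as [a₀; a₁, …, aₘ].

[48; 1, 47, 1, 96]

a₀ = ⌊√2399⌋ = 48.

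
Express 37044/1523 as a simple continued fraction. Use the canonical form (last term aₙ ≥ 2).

37044 = 24×1523 + 492
1523 = 3×492 + 47
492 = 10×47 + 22
47 = 2×22 + 3
22 = 7×3 + 1
3 = 3×1 + 0  (stop)
So 37044/1523 = [24; 3, 10, 2, 7, 3].

[24; 3, 10, 2, 7, 3]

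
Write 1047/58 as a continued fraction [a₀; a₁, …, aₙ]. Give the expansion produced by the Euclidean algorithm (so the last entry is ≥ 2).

[18; 19, 3]

1047 = 18×58 + 3
58 = 19×3 + 1
3 = 3×1 + 0  (stop)
So 1047/58 = [18; 19, 3].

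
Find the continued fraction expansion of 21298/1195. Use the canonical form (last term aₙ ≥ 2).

21298 = 17×1195 + 983
1195 = 1×983 + 212
983 = 4×212 + 135
212 = 1×135 + 77
135 = 1×77 + 58
77 = 1×58 + 19
58 = 3×19 + 1
19 = 19×1 + 0  (stop)
So 21298/1195 = [17; 1, 4, 1, 1, 1, 3, 19].

[17; 1, 4, 1, 1, 1, 3, 19]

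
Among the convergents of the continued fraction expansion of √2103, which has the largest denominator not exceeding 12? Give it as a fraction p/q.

321/7

√2103 = [45; 1, 6, 15, 6, 1, 90, …] (period length 6).
Convergents:
  p_0/q_0 = 45/1
  p_1/q_1 = 46/1
  p_2/q_2 = 321/7
  p_3/q_3 = 4861/106
q_2 = 7 ≤ 12 < 106 = q_3, so the answer is 321/7.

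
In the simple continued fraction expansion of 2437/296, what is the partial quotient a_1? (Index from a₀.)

2437 = 8·296 + 69   →  a_0 = 8
296 = 4·69 + 20   →  a_1 = 4

4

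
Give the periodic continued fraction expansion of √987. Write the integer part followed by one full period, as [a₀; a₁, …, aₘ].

a₀ = ⌊√987⌋ = 31.
With m₀=0, d₀=1 and mₖ₊₁ = dₖaₖ − mₖ, dₖ₊₁ = (n − mₖ₊₁²)/dₖ, aₖ₊₁ = ⌊(a₀+mₖ₊₁)/dₖ₊₁⌋:
  k=1: m=31, d=26, a=2
  k=2: m=21, d=21, a=2
  k=3: m=21, d=26, a=2
  k=4: m=31, d=1, a=62
d=1 and a=2a₀=62 at k=4, so the next step gives (m, d) = (31, 26) again — its k=1 value — and the period has length 4.

[31; 2, 2, 2, 62]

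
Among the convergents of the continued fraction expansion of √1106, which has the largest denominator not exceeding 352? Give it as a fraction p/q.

√1106 = [33; 3, 1, 8, 1, 3, 66, …] (period length 6).
Convergents:
  p_0/q_0 = 33/1
  p_1/q_1 = 100/3
  p_2/q_2 = 133/4
  p_3/q_3 = 1164/35
  p_4/q_4 = 1297/39
  p_5/q_5 = 5055/152
  p_6/q_6 = 334927/10071
q_5 = 152 ≤ 352 < 10071 = q_6, so the answer is 5055/152.

5055/152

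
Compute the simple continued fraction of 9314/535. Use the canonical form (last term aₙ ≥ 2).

[17; 2, 2, 3, 1, 7, 3]

9314 = 17×535 + 219
535 = 2×219 + 97
219 = 2×97 + 25
97 = 3×25 + 22
25 = 1×22 + 3
22 = 7×3 + 1
3 = 3×1 + 0  (stop)
So 9314/535 = [17; 2, 2, 3, 1, 7, 3].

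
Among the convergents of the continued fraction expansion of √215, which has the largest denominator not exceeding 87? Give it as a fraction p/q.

√215 = [14; 1, 1, 1, 28, …] (period length 4).
Convergents:
  p_0/q_0 = 14/1
  p_1/q_1 = 15/1
  p_2/q_2 = 29/2
  p_3/q_3 = 44/3
  p_4/q_4 = 1261/86
  p_5/q_5 = 1305/89
q_4 = 86 ≤ 87 < 89 = q_5, so the answer is 1261/86.

1261/86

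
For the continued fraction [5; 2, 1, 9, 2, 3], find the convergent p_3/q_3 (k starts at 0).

Using pₖ = aₖpₖ₋₁ + pₖ₋₂, qₖ = aₖqₖ₋₁ + qₖ₋₂ (with p₋₁=1, p₋₂=0, q₋₁=0, q₋₂=1):
  k=0: a=5, p=5, q=1
  k=1: a=2, p=11, q=2
  k=2: a=1, p=16, q=3
  k=3: a=9, p=155, q=29

155/29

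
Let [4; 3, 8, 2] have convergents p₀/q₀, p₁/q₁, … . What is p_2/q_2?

Using pₖ = aₖpₖ₋₁ + pₖ₋₂, qₖ = aₖqₖ₋₁ + qₖ₋₂ (with p₋₁=1, p₋₂=0, q₋₁=0, q₋₂=1):
  k=0: a=4, p=4, q=1
  k=1: a=3, p=13, q=3
  k=2: a=8, p=108, q=25

108/25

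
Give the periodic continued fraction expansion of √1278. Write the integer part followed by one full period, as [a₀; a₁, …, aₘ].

a₀ = ⌊√1278⌋ = 35.
With m₀=0, d₀=1 and mₖ₊₁ = dₖaₖ − mₖ, dₖ₊₁ = (n − mₖ₊₁²)/dₖ, aₖ₊₁ = ⌊(a₀+mₖ₊₁)/dₖ₊₁⌋:
  k=1: m=35, d=53, a=1
  k=2: m=18, d=18, a=2
  k=3: m=18, d=53, a=1
  k=4: m=35, d=1, a=70
d=1 and a=2a₀=70 at k=4, so the next step gives (m, d) = (35, 53) again — its k=1 value — and the period has length 4.

[35; 1, 2, 1, 70]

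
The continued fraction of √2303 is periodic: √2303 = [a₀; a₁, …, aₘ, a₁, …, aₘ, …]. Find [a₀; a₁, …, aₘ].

[47; 1, 94]

a₀ = ⌊√2303⌋ = 47.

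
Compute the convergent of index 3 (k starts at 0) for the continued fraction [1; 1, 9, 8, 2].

154/81

Using pₖ = aₖpₖ₋₁ + pₖ₋₂, qₖ = aₖqₖ₋₁ + qₖ₋₂ (with p₋₁=1, p₋₂=0, q₋₁=0, q₋₂=1):
  k=0: a=1, p=1, q=1
  k=1: a=1, p=2, q=1
  k=2: a=9, p=19, q=10
  k=3: a=8, p=154, q=81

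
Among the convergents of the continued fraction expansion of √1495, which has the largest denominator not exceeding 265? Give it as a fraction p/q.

√1495 = [38; 1, 1, 1, 76, …] (period length 4).
Convergents:
  p_0/q_0 = 38/1
  p_1/q_1 = 39/1
  p_2/q_2 = 77/2
  p_3/q_3 = 116/3
  p_4/q_4 = 8893/230
  p_5/q_5 = 9009/233
  p_6/q_6 = 17902/463
q_5 = 233 ≤ 265 < 463 = q_6, so the answer is 9009/233.

9009/233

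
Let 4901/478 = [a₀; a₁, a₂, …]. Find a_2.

1

4901 = 10·478 + 121   →  a_0 = 10
478 = 3·121 + 115   →  a_1 = 3
121 = 1·115 + 6   →  a_2 = 1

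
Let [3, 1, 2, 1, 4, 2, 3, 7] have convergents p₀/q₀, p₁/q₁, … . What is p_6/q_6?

Using pₖ = aₖpₖ₋₁ + pₖ₋₂, qₖ = aₖqₖ₋₁ + qₖ₋₂ (with p₋₁=1, p₋₂=0, q₋₁=0, q₋₂=1):
  k=0: a=3, p=3, q=1
  k=1: a=1, p=4, q=1
  k=2: a=2, p=11, q=3
  k=3: a=1, p=15, q=4
  k=4: a=4, p=71, q=19
  k=5: a=2, p=157, q=42
  k=6: a=3, p=542, q=145

542/145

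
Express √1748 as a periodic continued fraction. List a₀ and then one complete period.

[41; 1, 4, 4, 4, 1, 82]

a₀ = ⌊√1748⌋ = 41.
With m₀=0, d₀=1 and mₖ₊₁ = dₖaₖ − mₖ, dₖ₊₁ = (n − mₖ₊₁²)/dₖ, aₖ₊₁ = ⌊(a₀+mₖ₊₁)/dₖ₊₁⌋:
  k=1: m=41, d=67, a=1
  k=2: m=26, d=16, a=4
  k=3: m=38, d=19, a=4
  k=4: m=38, d=16, a=4
  k=5: m=26, d=67, a=1
  k=6: m=41, d=1, a=82
d=1 and a=2a₀=82 at k=6, so the next step gives (m, d) = (41, 67) again — its k=1 value — and the period has length 6.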